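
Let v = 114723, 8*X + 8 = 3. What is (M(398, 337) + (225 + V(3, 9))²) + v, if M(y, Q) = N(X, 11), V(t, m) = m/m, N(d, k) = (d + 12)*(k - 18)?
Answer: 1325755/8 ≈ 1.6572e+5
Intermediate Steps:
X = -5/8 (X = -1 + (⅛)*3 = -1 + 3/8 = -5/8 ≈ -0.62500)
N(d, k) = (-18 + k)*(12 + d) (N(d, k) = (12 + d)*(-18 + k) = (-18 + k)*(12 + d))
V(t, m) = 1
M(y, Q) = -637/8 (M(y, Q) = -216 - 18*(-5/8) + 12*11 - 5/8*11 = -216 + 45/4 + 132 - 55/8 = -637/8)
(M(398, 337) + (225 + V(3, 9))²) + v = (-637/8 + (225 + 1)²) + 114723 = (-637/8 + 226²) + 114723 = (-637/8 + 51076) + 114723 = 407971/8 + 114723 = 1325755/8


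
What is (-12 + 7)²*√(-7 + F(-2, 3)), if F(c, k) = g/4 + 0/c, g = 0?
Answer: 25*I*√7 ≈ 66.144*I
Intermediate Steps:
F(c, k) = 0 (F(c, k) = 0/4 + 0/c = 0*(¼) + 0 = 0 + 0 = 0)
(-12 + 7)²*√(-7 + F(-2, 3)) = (-12 + 7)²*√(-7 + 0) = (-5)²*√(-7) = 25*(I*√7) = 25*I*√7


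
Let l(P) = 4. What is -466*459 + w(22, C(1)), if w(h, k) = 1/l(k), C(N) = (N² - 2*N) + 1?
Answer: -855575/4 ≈ -2.1389e+5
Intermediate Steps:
C(N) = 1 + N² - 2*N
w(h, k) = ¼ (w(h, k) = 1/4 = ¼)
-466*459 + w(22, C(1)) = -466*459 + ¼ = -213894 + ¼ = -855575/4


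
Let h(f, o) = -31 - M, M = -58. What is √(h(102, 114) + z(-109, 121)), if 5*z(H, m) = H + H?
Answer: I*√415/5 ≈ 4.0743*I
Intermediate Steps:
z(H, m) = 2*H/5 (z(H, m) = (H + H)/5 = (2*H)/5 = 2*H/5)
h(f, o) = 27 (h(f, o) = -31 - 1*(-58) = -31 + 58 = 27)
√(h(102, 114) + z(-109, 121)) = √(27 + (⅖)*(-109)) = √(27 - 218/5) = √(-83/5) = I*√415/5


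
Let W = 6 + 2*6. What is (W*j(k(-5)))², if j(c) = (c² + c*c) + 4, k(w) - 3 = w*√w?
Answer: 11010816 + 8864640*I*√5 ≈ 1.1011e+7 + 1.9822e+7*I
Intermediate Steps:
k(w) = 3 + w^(3/2) (k(w) = 3 + w*√w = 3 + w^(3/2))
W = 18 (W = 6 + 12 = 18)
j(c) = 4 + 2*c² (j(c) = (c² + c²) + 4 = 2*c² + 4 = 4 + 2*c²)
(W*j(k(-5)))² = (18*(4 + 2*(3 + (-5)^(3/2))²))² = (18*(4 + 2*(3 - 5*I*√5)²))² = (72 + 36*(3 - 5*I*√5)²)²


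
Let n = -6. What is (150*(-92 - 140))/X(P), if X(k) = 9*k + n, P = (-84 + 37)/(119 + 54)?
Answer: 2006800/487 ≈ 4120.7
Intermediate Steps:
P = -47/173 ≈ -0.27168
X(k) = -6 + 9*k (X(k) = 9*k - 6 = -6 + 9*k)
(150*(-92 - 140))/X(P) = (150*(-92 - 140))/(-6 + 9*(-47/173)) = (150*(-232))/(-6 - 423/173) = -34800/(-1461/173) = -34800*(-173/1461) = 2006800/487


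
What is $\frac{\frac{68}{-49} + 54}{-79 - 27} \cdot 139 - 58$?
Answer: $- \frac{329797}{2597} \approx -126.99$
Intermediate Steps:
$\frac{\frac{68}{-49} + 54}{-79 - 27} \cdot 139 - 58 = \frac{68 \left(- \frac{1}{49}\right) + 54}{-106} \cdot 139 - 58 = \left(- \frac{68}{49} + 54\right) \left(- \frac{1}{106}\right) 139 - 58 = \frac{2578}{49} \left(- \frac{1}{106}\right) 139 - 58 = \left(- \frac{1289}{2597}\right) 139 - 58 = - \frac{179171}{2597} - 58 = - \frac{329797}{2597}$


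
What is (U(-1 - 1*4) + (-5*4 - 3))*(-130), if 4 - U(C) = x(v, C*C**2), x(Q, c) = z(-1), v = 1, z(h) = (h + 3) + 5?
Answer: 3380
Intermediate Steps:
z(h) = 8 + h (z(h) = (3 + h) + 5 = 8 + h)
x(Q, c) = 7 (x(Q, c) = 8 - 1 = 7)
U(C) = -3 (U(C) = 4 - 1*7 = 4 - 7 = -3)
(U(-1 - 1*4) + (-5*4 - 3))*(-130) = (-3 + (-5*4 - 3))*(-130) = (-3 + (-20 - 3))*(-130) = (-3 - 23)*(-130) = -26*(-130) = 3380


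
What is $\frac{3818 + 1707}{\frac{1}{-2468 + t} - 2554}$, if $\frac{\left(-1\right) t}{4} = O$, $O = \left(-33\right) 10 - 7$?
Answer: $- \frac{476000}{220037} \approx -2.1633$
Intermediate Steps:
$O = -337$ ($O = -330 - 7 = -337$)
$t = 1348$ ($t = \left(-4\right) \left(-337\right) = 1348$)
$\frac{3818 + 1707}{\frac{1}{-2468 + t} - 2554} = \frac{3818 + 1707}{\frac{1}{-2468 + 1348} - 2554} = \frac{5525}{\frac{1}{-1120} - 2554} = \frac{5525}{- \frac{1}{1120} - 2554} = \frac{5525}{- \frac{2860481}{1120}} = 5525 \left(- \frac{1120}{2860481}\right) = - \frac{476000}{220037}$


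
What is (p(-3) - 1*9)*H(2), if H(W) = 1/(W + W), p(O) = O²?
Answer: 0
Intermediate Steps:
H(W) = 1/(2*W)
(p(-3) - 1*9)*H(2) = ((-3)² - 1*9)*((½)/2) = (9 - 9)*((½)*(½)) = 0*(¼) = 0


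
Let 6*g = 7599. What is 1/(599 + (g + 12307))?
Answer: 2/28345 ≈ 7.0559e-5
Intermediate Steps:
g = 2533/2 (g = (1/6)*7599 = 2533/2 ≈ 1266.5)
1/(599 + (g + 12307)) = 1/(599 + (2533/2 + 12307)) = 1/(599 + 27147/2) = 1/(28345/2) = 2/28345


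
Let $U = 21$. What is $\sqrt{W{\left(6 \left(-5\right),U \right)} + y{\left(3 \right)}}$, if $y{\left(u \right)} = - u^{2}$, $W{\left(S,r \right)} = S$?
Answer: $i \sqrt{39} \approx 6.245 i$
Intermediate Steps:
$\sqrt{W{\left(6 \left(-5\right),U \right)} + y{\left(3 \right)}} = \sqrt{6 \left(-5\right) - 3^{2}} = \sqrt{-30 - 9} = \sqrt{-39} = i \sqrt{39}$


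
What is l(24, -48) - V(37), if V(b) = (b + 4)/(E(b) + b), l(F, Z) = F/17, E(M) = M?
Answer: 1079/1258 ≈ 0.85771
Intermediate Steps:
l(F, Z) = F/17 (l(F, Z) = F*(1/17) = F/17)
V(b) = (4 + b)/(2*b) (V(b) = (b + 4)/(b + b) = (4 + b)/((2*b)) = (4 + b)*(1/(2*b)) = (4 + b)/(2*b))
l(24, -48) - V(37) = (1/17)*24 - (4 + 37)/(2*37) = 24/17 - 41/(2*37) = 24/17 - 1*41/74 = 24/17 - 41/74 = 1079/1258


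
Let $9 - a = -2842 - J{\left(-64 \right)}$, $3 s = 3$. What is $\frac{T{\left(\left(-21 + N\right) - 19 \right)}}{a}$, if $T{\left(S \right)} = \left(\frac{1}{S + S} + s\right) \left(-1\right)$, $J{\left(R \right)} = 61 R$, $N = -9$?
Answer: $\frac{97}{103194} \approx 0.00093998$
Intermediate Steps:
$s = 1$ ($s = \frac{1}{3} \cdot 3 = 1$)
$a = -1053$ ($a = 9 - \left(-2842 - 61 \left(-64\right)\right) = 9 - \left(-2842 - -3904\right) = 9 - \left(-2842 + 3904\right) = 9 - 1062 = -1053$)
$T{\left(S \right)} = -1 - \frac{1}{2 S}$ ($T{\left(S \right)} = \left(\frac{1}{S + S} + 1\right) \left(-1\right) = \left(\frac{1}{2 S} + 1\right) \left(-1\right) = \left(1 + \frac{1}{2 S}\right) \left(-1\right) = -1 - \frac{1}{2 S}$)
$\frac{T{\left(\left(-21 + N\right) - 19 \right)}}{a} = \frac{\frac{1}{\left(-21 - 9\right) - 19} \left(- \frac{1}{2} - \left(\left(-21 - 9\right) - 19\right)\right)}{-1053} = \frac{- \frac{1}{2} - \left(-30 - 19\right)}{-30 - 19} \left(- \frac{1}{1053}\right) = \frac{- \frac{1}{2} - -49}{-49} \left(- \frac{1}{1053}\right) = - \frac{- \frac{1}{2} + 49}{49} \left(- \frac{1}{1053}\right) = \left(- \frac{1}{49}\right) \frac{97}{2} \left(- \frac{1}{1053}\right) = \left(- \frac{97}{98}\right) \left(- \frac{1}{1053}\right) = \frac{97}{103194}$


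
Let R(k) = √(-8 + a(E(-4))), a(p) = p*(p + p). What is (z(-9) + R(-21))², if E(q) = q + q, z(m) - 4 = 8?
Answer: 264 + 48*√30 ≈ 526.91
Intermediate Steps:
z(m) = 12 (z(m) = 4 + 8 = 12)
E(q) = 2*q
a(p) = 2*p² (a(p) = p*(2*p) = 2*p²)
R(k) = 2*√30 (R(k) = √(-8 + 2*(2*(-4))²) = √(-8 + 2*(-8)²) = √(-8 + 2*64) = √(-8 + 128) = √120 = 2*√30)
(z(-9) + R(-21))² = (12 + 2*√30)²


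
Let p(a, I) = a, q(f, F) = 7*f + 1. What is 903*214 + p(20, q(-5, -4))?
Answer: 193262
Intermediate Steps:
q(f, F) = 1 + 7*f
903*214 + p(20, q(-5, -4)) = 903*214 + 20 = 193242 + 20 = 193262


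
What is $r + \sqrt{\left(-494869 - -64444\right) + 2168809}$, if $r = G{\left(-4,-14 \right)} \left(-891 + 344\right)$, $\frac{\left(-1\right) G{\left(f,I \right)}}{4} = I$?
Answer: $-30632 + 4 \sqrt{108649} \approx -29314.0$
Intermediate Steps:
$G{\left(f,I \right)} = - 4 I$
$r = -30632$ ($r = \left(-4\right) \left(-14\right) \left(-891 + 344\right) = 56 \left(-547\right) = -30632$)
$r + \sqrt{\left(-494869 - -64444\right) + 2168809} = -30632 + \sqrt{\left(-494869 - -64444\right) + 2168809} = -30632 + \sqrt{\left(-494869 + 64444\right) + 2168809} = -30632 + \sqrt{-430425 + 2168809} = -30632 + \sqrt{1738384} = -30632 + 4 \sqrt{108649}$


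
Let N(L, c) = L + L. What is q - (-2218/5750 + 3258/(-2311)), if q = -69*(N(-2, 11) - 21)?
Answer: 11473045274/6644125 ≈ 1726.8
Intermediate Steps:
N(L, c) = 2*L
q = 1725 (q = -69*(2*(-2) - 21) = -69*(-4 - 21) = -69*(-25) = 1725)
q - (-2218/5750 + 3258/(-2311)) = 1725 - (-2218/5750 + 3258/(-2311)) = 1725 - (-2218*1/5750 + 3258*(-1/2311)) = 1725 - (-1109/2875 - 3258/2311) = 1725 - 1*(-11929649/6644125) = 1725 + 11929649/6644125 = 11473045274/6644125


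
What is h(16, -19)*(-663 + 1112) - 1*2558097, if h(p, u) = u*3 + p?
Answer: -2576506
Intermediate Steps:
h(p, u) = p + 3*u (h(p, u) = 3*u + p = p + 3*u)
h(16, -19)*(-663 + 1112) - 1*2558097 = (16 + 3*(-19))*(-663 + 1112) - 1*2558097 = (16 - 57)*449 - 2558097 = -41*449 - 2558097 = -18409 - 2558097 = -2576506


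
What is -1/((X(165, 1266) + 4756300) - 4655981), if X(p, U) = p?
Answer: -1/100484 ≈ -9.9518e-6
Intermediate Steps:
-1/((X(165, 1266) + 4756300) - 4655981) = -1/((165 + 4756300) - 4655981) = -1/(4756465 - 4655981) = -1/100484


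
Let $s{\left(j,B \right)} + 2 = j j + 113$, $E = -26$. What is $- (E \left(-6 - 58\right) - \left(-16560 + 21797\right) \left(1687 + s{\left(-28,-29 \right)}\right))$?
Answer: $13520270$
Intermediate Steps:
$s{\left(j,B \right)} = 111 + j^{2}$ ($s{\left(j,B \right)} = -2 + \left(j j + 113\right) = -2 + \left(j^{2} + 113\right) = -2 + \left(113 + j^{2}\right) = 111 + j^{2}$)
$- (E \left(-6 - 58\right) - \left(-16560 + 21797\right) \left(1687 + s{\left(-28,-29 \right)}\right)) = - (- 26 \left(-6 - 58\right) - \left(-16560 + 21797\right) \left(1687 + \left(111 + \left(-28\right)^{2}\right)\right)) = - (\left(-26\right) \left(-64\right) - 5237 \left(1687 + \left(111 + 784\right)\right)) = - (1664 - 5237 \left(1687 + 895\right)) = - (1664 - 5237 \cdot 2582) = - (1664 - 13521934) = \left(-1\right) \left(-13520270\right) = 13520270$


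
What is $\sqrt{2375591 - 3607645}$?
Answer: $i \sqrt{1232054} \approx 1110.0 i$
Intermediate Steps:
$\sqrt{2375591 - 3607645} = \sqrt{-1232054} = i \sqrt{1232054}$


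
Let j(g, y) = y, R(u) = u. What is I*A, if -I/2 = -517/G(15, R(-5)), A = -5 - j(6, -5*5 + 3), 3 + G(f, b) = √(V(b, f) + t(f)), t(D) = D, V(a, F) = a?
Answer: 52734 + 17578*√10 ≈ 1.0832e+5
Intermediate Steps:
G(f, b) = -3 + √(b + f)
A = 17 (A = -5 - (-5*5 + 3) = -5 - (-25 + 3) = -5 - 1*(-22) = -5 + 22 = 17)
I = 1034/(-3 + √10) (I = -(-1034)/(-3 + √(-5 + 15)) = -(-1034)/(-3 + √10) = 1034/(-3 + √10) ≈ 6371.8)
I*A = (3102 + 1034*√10)*17 = 52734 + 17578*√10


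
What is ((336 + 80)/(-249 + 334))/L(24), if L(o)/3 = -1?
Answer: -416/255 ≈ -1.6314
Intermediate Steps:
L(o) = -3 (L(o) = 3*(-1) = -3)
((336 + 80)/(-249 + 334))/L(24) = ((336 + 80)/(-249 + 334))/(-3) = (416/85)*(-⅓) = -416/255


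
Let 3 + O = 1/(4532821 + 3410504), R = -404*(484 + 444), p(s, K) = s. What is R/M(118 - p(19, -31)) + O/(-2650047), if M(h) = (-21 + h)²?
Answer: -5621058873666646/91217466540525 ≈ -61.623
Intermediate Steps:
R = -374912 (R = -404*928 = -374912)
O = -23829974/7943325 (O = -3 + 1/(4532821 + 3410504) = -3 + 1/7943325 = -23829974/7943325 ≈ -3.0000)
R/M(118 - p(19, -31)) + O/(-2650047) = -374912/(-21 + (118 - 1*19))² - 23829974/7943325/(-2650047) = -374912/(-21 + (118 - 19))² - 23829974/7943325*(-1/2650047) = -374912/(-21 + 99)² + 23829974/21050184586275 = -374912/(78²) + 23829974/21050184586275 = -374912/6084 + 23829974/21050184586275 = -374912*1/6084 + 23829974/21050184586275 = -93728/1521 + 23829974/21050184586275 = -5621058873666646/91217466540525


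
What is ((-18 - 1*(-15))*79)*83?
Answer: -19671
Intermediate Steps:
((-18 - 1*(-15))*79)*83 = ((-18 + 15)*79)*83 = -3*79*83 = -237*83 = -19671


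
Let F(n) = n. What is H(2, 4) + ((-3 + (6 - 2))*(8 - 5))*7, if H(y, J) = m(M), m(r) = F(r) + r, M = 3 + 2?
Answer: 31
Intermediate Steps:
M = 5
m(r) = 2*r (m(r) = r + r = 2*r)
H(y, J) = 10 (H(y, J) = 2*5 = 10)
H(2, 4) + ((-3 + (6 - 2))*(8 - 5))*7 = 10 + ((-3 + (6 - 2))*(8 - 5))*7 = 10 + ((-3 + 4)*3)*7 = 10 + (1*3)*7 = 10 + 3*7 = 10 + 21 = 31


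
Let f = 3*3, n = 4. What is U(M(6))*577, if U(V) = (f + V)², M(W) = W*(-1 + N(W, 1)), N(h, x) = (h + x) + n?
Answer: 2747097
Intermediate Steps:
f = 9
N(h, x) = 4 + h + x (N(h, x) = (h + x) + 4 = 4 + h + x)
M(W) = W*(4 + W) (M(W) = W*(-1 + (4 + W + 1)) = W*(-1 + (5 + W)) = W*(4 + W))
U(V) = (9 + V)²
U(M(6))*577 = (9 + 6*(4 + 6))²*577 = (9 + 6*10)²*577 = (9 + 60)²*577 = 69²*577 = 4761*577 = 2747097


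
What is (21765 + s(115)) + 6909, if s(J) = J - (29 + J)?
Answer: 28645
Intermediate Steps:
s(J) = -29 (s(J) = J + (-29 - J) = -29)
(21765 + s(115)) + 6909 = (21765 - 29) + 6909 = 21736 + 6909 = 28645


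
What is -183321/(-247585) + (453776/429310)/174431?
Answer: 1372810041196877/1854039594364685 ≈ 0.74044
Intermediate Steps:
-183321/(-247585) + (453776/429310)/174431 = -183321*(-1/247585) + (453776*(1/429310))*(1/174431) = 183321/247585 + (226888/214655)*(1/174431) = 183321/247585 + 226888/37442486305 = 1372810041196877/1854039594364685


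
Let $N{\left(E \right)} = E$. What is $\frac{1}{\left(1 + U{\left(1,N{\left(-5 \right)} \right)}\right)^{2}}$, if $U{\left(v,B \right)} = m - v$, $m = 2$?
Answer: $\frac{1}{4} \approx 0.25$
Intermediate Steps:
$U{\left(v,B \right)} = 2 - v$
$\frac{1}{\left(1 + U{\left(1,N{\left(-5 \right)} \right)}\right)^{2}} = \frac{1}{\left(1 + \left(2 - 1\right)\right)^{2}} = \frac{1}{\left(1 + 1\right)^{2}} = \frac{1}{2^{2}} = \frac{1}{4}$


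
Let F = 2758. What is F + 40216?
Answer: 42974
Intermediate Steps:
F + 40216 = 2758 + 40216 = 42974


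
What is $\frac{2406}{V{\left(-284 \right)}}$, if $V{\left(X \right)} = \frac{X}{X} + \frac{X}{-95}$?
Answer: $\frac{228570}{379} \approx 603.09$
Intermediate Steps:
$V{\left(X \right)} = 1 - \frac{X}{95}$ ($V{\left(X \right)} = 1 + X \left(- \frac{1}{95}\right) = 1 - \frac{X}{95}$)
$\frac{2406}{V{\left(-284 \right)}} = \frac{2406}{1 - - \frac{284}{95}} = \frac{2406}{1 + \frac{284}{95}} = \frac{2406}{\frac{379}{95}} = 2406 \cdot \frac{95}{379} = \frac{228570}{379}$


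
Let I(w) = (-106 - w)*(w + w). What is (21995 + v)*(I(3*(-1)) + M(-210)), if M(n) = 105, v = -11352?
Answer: 7694889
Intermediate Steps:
I(w) = 2*w*(-106 - w) (I(w) = (-106 - w)*(2*w) = 2*w*(-106 - w))
(21995 + v)*(I(3*(-1)) + M(-210)) = (21995 - 11352)*(-2*3*(-1)*(106 + 3*(-1)) + 105) = 10643*(-2*(-3)*(106 - 3) + 105) = 10643*(-2*(-3)*103 + 105) = 10643*(618 + 105) = 10643*723 = 7694889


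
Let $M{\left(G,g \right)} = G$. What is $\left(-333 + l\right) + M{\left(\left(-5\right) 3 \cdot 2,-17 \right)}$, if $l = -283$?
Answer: $-646$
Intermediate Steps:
$\left(-333 + l\right) + M{\left(\left(-5\right) 3 \cdot 2,-17 \right)} = \left(-333 - 283\right) + \left(-5\right) 3 \cdot 2 = -616 - 30 = -646$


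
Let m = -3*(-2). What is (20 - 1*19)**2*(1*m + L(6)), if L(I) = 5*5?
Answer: 31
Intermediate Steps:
L(I) = 25
m = 6
(20 - 1*19)**2*(1*m + L(6)) = (20 - 1*19)**2*(1*6 + 25) = (20 - 19)**2*(6 + 25) = 1**2*31 = 1*31 = 31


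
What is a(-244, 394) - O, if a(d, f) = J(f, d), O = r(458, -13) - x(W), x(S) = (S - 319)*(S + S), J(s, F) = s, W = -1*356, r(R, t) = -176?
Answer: 481170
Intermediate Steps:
W = -356
x(S) = 2*S*(-319 + S) (x(S) = (-319 + S)*(2*S) = 2*S*(-319 + S))
O = -480776 (O = -176 - 2*(-356)*(-319 - 356) = -176 - 2*(-356)*(-675) = -176 - 1*480600 = -176 - 480600 = -480776)
a(d, f) = f
a(-244, 394) - O = 394 - 1*(-480776) = 394 + 480776 = 481170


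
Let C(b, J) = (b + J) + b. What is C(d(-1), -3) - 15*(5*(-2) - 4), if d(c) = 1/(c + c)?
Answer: 206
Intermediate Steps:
d(c) = 1/(2*c)
C(b, J) = J + 2*b (C(b, J) = (J + b) + b = J + 2*b)
C(d(-1), -3) - 15*(5*(-2) - 4) = (-3 + 2*((½)/(-1))) - 15*(5*(-2) - 4) = (-3 + 2*((½)*(-1))) - 15*(-10 - 4) = (-3 + 2*(-½)) - 15*(-14) = (-3 - 1) + 210 = -4 + 210 = 206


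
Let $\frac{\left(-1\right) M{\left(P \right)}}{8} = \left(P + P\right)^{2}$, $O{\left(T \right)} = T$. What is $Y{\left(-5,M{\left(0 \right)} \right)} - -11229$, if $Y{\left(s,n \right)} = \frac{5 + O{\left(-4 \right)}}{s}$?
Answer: $\frac{56144}{5} \approx 11229.0$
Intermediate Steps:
$M{\left(P \right)} = - 32 P^{2}$ ($M{\left(P \right)} = - 8 \left(P + P\right)^{2} = - 8 \left(2 P\right)^{2} = - 8 \cdot 4 P^{2} = - 32 P^{2}$)
$Y{\left(s,n \right)} = \frac{1}{s}$ ($Y{\left(s,n \right)} = \frac{5 - 4}{s} = 1 \frac{1}{s} = \frac{1}{s}$)
$Y{\left(-5,M{\left(0 \right)} \right)} - -11229 = \frac{1}{-5} - -11229 = - \frac{1}{5} + 11229 = \frac{56144}{5}$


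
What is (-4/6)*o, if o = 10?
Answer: -20/3 ≈ -6.6667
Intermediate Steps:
(-4/6)*o = (-4/6)*10 = ((⅙)*(-4))*10 = -⅔*10 = -20/3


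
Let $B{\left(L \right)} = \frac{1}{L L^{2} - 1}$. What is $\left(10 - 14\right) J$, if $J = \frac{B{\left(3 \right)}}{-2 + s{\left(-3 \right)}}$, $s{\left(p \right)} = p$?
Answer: $\frac{2}{65} \approx 0.030769$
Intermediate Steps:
$B{\left(L \right)} = \frac{1}{-1 + L^{3}}$ ($B{\left(L \right)} = \frac{1}{L^{3} - 1} = \frac{1}{-1 + L^{3}}$)
$J = - \frac{1}{130}$ ($J = \frac{1}{\left(-1 + 3^{3}\right) \left(-2 - 3\right)} = \frac{1}{\left(-1 + 27\right) \left(-5\right)} = \frac{1}{26} \left(- \frac{1}{5}\right) = - \frac{1}{130} \approx -0.0076923$)
$\left(10 - 14\right) J = \left(10 - 14\right) \left(- \frac{1}{130}\right) = \left(-4\right) \left(- \frac{1}{130}\right) = \frac{2}{65}$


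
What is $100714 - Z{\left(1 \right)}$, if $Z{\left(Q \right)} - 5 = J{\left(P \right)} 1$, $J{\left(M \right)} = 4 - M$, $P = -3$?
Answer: $100702$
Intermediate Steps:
$Z{\left(Q \right)} = 12$ ($Z{\left(Q \right)} = 5 + \left(4 - -3\right) 1 = 5 + \left(4 + 3\right) 1 = 5 + 7 \cdot 1 = 5 + 7 = 12$)
$100714 - Z{\left(1 \right)} = 100714 - 12 = 100702$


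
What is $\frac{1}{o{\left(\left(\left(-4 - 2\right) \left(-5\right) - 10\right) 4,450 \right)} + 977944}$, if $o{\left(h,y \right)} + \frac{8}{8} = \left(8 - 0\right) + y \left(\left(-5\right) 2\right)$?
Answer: $\frac{1}{973451} \approx 1.0273 \cdot 10^{-6}$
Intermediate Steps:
$o{\left(h,y \right)} = 7 - 10 y$ ($o{\left(h,y \right)} = -1 + \left(\left(8 - 0\right) + y \left(\left(-5\right) 2\right)\right) = -1 + \left(\left(8 + 0\right) + y \left(-10\right)\right) = -1 - \left(-8 + 10 y\right) = 7 - 10 y$)
$\frac{1}{o{\left(\left(\left(-4 - 2\right) \left(-5\right) - 10\right) 4,450 \right)} + 977944} = \frac{1}{\left(7 - 4500\right) + 977944} = \frac{1}{-4493 + 977944} = \frac{1}{973451}$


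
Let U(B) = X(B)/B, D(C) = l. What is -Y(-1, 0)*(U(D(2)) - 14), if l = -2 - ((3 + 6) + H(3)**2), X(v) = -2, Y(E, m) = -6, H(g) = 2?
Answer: -416/5 ≈ -83.200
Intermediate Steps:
l = -15 (l = -2 - ((3 + 6) + 2**2) = -2 - (9 + 4) = -2 - 1*13 = -2 - 13 = -15)
D(C) = -15
U(B) = -2/B
-Y(-1, 0)*(U(D(2)) - 14) = -(-6)*(-2/(-15) - 14) = -(-6)*(-2*(-1/15) - 14) = -(-6)*(2/15 - 14) = -(-6)*(-208)/15 = -1*416/5 = -416/5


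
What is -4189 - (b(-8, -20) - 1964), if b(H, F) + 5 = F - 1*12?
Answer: -2188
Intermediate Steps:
b(H, F) = -17 + F (b(H, F) = -5 + (F - 1*12) = -5 + (F - 12) = -5 + (-12 + F) = -17 + F)
-4189 - (b(-8, -20) - 1964) = -4189 - ((-17 - 20) - 1964) = -4189 - (-37 - 1964) = -4189 - 1*(-2001) = -4189 + 2001 = -2188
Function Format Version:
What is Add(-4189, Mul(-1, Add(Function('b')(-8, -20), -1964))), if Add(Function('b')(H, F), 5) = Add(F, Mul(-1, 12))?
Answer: -2188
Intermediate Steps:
Function('b')(H, F) = Add(-17, F) (Function('b')(H, F) = Add(-5, Add(F, Mul(-1, 12))) = Add(-5, Add(F, -12)) = Add(-5, Add(-12, F)) = Add(-17, F))
Add(-4189, Mul(-1, Add(Function('b')(-8, -20), -1964))) = Add(-4189, Mul(-1, Add(Add(-17, -20), -1964))) = Add(-4189, Mul(-1, Add(-37, -1964))) = Add(-4189, Mul(-1, -2001)) = Add(-4189, 2001) = -2188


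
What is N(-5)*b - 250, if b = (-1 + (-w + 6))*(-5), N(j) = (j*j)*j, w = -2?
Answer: 4125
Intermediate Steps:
N(j) = j³ (N(j) = j²*j = j³)
b = -35 (b = (-1 + (-1*(-2) + 6))*(-5) = (-1 + (2 + 6))*(-5) = (-1 + 8)*(-5) = 7*(-5) = -35)
N(-5)*b - 250 = (-5)³*(-35) - 250 = -125*(-35) - 250 = 4375 - 250 = 4125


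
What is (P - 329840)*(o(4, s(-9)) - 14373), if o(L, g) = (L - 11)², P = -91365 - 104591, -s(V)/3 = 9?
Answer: 7531501904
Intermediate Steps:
s(V) = -27 (s(V) = -3*9 = -27)
P = -195956
o(L, g) = (-11 + L)²
(P - 329840)*(o(4, s(-9)) - 14373) = (-195956 - 329840)*((-11 + 4)² - 14373) = -525796*((-7)² - 14373) = -525796*(49 - 14373) = -525796*(-14324) = 7531501904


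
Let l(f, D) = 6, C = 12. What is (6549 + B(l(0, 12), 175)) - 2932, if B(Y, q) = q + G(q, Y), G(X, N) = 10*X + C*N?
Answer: 5614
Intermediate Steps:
G(X, N) = 10*X + 12*N
B(Y, q) = 11*q + 12*Y (B(Y, q) = q + (10*q + 12*Y) = 11*q + 12*Y)
(6549 + B(l(0, 12), 175)) - 2932 = (6549 + (11*175 + 12*6)) - 2932 = (6549 + (1925 + 72)) - 2932 = (6549 + 1997) - 2932 = 8546 - 2932 = 5614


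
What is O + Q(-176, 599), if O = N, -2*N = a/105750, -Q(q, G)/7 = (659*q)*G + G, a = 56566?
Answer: 51427993005967/105750 ≈ 4.8632e+8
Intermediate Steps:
Q(q, G) = -7*G - 4613*G*q (Q(q, G) = -7*((659*q)*G + G) = -7*(659*G*q + G) = -7*(G + 659*G*q) = -7*G - 4613*G*q)
N = -28283/105750 ≈ -0.26745
O = -28283/105750 ≈ -0.26745
O + Q(-176, 599) = -28283/105750 - 7*599*(1 + 659*(-176)) = -28283/105750 - 7*599*(1 - 115984) = -28283/105750 - 7*599*(-115983) = -28283/105750 + 486316719 = 51427993005967/105750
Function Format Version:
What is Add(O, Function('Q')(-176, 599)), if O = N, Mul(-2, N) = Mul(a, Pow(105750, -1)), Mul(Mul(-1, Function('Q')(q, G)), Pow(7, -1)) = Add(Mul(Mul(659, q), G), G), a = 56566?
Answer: Rational(51427993005967, 105750) ≈ 4.8632e+8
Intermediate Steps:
Function('Q')(q, G) = Add(Mul(-7, G), Mul(-4613, G, q)) (Function('Q')(q, G) = Mul(-7, Add(Mul(Mul(659, q), G), G)) = Mul(-7, Add(Mul(659, G, q), G)) = Mul(-7, Add(G, Mul(659, G, q))) = Add(Mul(-7, G), Mul(-4613, G, q)))
N = Rational(-28283, 105750) (N = Mul(Rational(-1, 2), Mul(56566, Pow(105750, -1))) = Mul(Rational(-1, 2), Mul(56566, Rational(1, 105750))) = Mul(Rational(-1, 2), Rational(28283, 52875)) = Rational(-28283, 105750) ≈ -0.26745)
O = Rational(-28283, 105750) ≈ -0.26745
Add(O, Function('Q')(-176, 599)) = Add(Rational(-28283, 105750), Mul(-7, 599, Add(1, Mul(659, -176)))) = Add(Rational(-28283, 105750), Mul(-7, 599, Add(1, -115984))) = Add(Rational(-28283, 105750), Mul(-7, 599, -115983)) = Add(Rational(-28283, 105750), 486316719) = Rational(51427993005967, 105750)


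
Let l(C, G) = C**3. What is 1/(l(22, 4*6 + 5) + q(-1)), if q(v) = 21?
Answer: 1/10669 ≈ 9.3729e-5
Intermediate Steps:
1/(l(22, 4*6 + 5) + q(-1)) = 1/(22**3 + 21) = 1/(10648 + 21) = 1/10669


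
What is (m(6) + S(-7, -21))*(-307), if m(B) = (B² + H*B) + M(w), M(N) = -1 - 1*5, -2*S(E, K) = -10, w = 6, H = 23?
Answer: -53111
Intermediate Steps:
S(E, K) = 5 (S(E, K) = -½*(-10) = 5)
M(N) = -6 (M(N) = -1 - 5 = -6)
m(B) = -6 + B² + 23*B (m(B) = (B² + 23*B) - 6 = -6 + B² + 23*B)
(m(6) + S(-7, -21))*(-307) = ((-6 + 6² + 23*6) + 5)*(-307) = ((-6 + 36 + 138) + 5)*(-307) = (168 + 5)*(-307) = 173*(-307) = -53111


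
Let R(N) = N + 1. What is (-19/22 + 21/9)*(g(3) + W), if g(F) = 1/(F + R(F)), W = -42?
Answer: -28421/462 ≈ -61.517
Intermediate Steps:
R(N) = 1 + N
g(F) = 1/(1 + 2*F) (g(F) = 1/(F + (1 + F)) = 1/(1 + 2*F))
(-19/22 + 21/9)*(g(3) + W) = (-19/22 + 21/9)*(1/(1 + 2*3) - 42) = (-19*1/22 + 21*(⅑))*(1/(1 + 6) - 42) = (-19/22 + 7/3)*(1/7 - 42) = 97*(⅐ - 42)/66 = (97/66)*(-293/7) = -28421/462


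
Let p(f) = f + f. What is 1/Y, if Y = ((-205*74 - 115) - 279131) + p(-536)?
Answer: -1/295488 ≈ -3.3842e-6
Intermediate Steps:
p(f) = 2*f
Y = -295488 (Y = ((-205*74 - 115) - 279131) + 2*(-536) = ((-15170 - 115) - 279131) - 1072 = (-15285 - 279131) - 1072 = -294416 - 1072 = -295488)
1/Y = 1/(-295488) = -1/295488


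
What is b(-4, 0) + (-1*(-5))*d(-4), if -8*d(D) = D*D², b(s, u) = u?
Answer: 40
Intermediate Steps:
d(D) = -D³/8 (d(D) = -D*D²/8 = -D³/8)
b(-4, 0) + (-1*(-5))*d(-4) = 0 + (-1*(-5))*(-⅛*(-4)³) = 0 + 5*(-⅛*(-64)) = 0 + 5*8 = 0 + 40 = 40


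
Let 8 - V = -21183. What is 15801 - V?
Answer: -5390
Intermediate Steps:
V = 21191 (V = 8 - 1*(-21183) = 8 + 21183 = 21191)
15801 - V = 15801 - 1*21191 = 15801 - 21191 = -5390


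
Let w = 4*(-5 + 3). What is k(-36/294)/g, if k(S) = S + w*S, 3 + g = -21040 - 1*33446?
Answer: -2/127141 ≈ -1.5731e-5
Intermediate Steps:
g = -54489 (g = -3 + (-21040 - 1*33446) = -3 + (-21040 - 33446) = -3 - 54486 = -54489)
w = -8 (w = 4*(-2) = -8)
k(S) = -7*S (k(S) = S - 8*S = -7*S)
k(-36/294)/g = -(-252)/294/(-54489) = -(-252)/294*(-1/54489) = -7*(-6/49)*(-1/54489) = (6/7)*(-1/54489) = -2/127141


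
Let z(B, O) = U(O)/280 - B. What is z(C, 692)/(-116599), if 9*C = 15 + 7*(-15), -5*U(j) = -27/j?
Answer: -9688027/112961111200 ≈ -8.5764e-5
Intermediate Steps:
U(j) = 27/(5*j) (U(j) = -(-27)/(5*j) = 27/(5*j))
C = -10 (C = (15 + 7*(-15))/9 = (15 - 105)/9 = (⅑)*(-90) = -10)
z(B, O) = -B + 27/(1400*O) (z(B, O) = (27/(5*O))/280 - B = (27/(5*O))*(1/280) - B = 27/(1400*O) - B = -B + 27/(1400*O))
z(C, 692)/(-116599) = (-1*(-10) + (27/1400)/692)/(-116599) = (10 + (27/1400)*(1/692))*(-1/116599) = (10 + 27/968800)*(-1/116599) = (9688027/968800)*(-1/116599) = -9688027/112961111200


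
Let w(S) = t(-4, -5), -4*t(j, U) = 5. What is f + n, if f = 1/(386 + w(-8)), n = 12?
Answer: 18472/1539 ≈ 12.003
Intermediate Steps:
t(j, U) = -5/4 (t(j, U) = -¼*5 = -5/4)
w(S) = -5/4
f = 4/1539 (f = 1/(386 - 5/4) = 1/(1539/4) = 4/1539 ≈ 0.0025991)
f + n = 4/1539 + 12 = 18472/1539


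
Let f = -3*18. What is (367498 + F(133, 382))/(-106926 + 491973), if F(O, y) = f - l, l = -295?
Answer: 367739/385047 ≈ 0.95505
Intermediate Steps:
f = -54
F(O, y) = 241 (F(O, y) = -54 - 1*(-295) = -54 + 295 = 241)
(367498 + F(133, 382))/(-106926 + 491973) = (367498 + 241)/(-106926 + 491973) = 367739/385047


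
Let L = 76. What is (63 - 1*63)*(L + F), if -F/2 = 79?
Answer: 0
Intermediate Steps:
F = -158 (F = -2*79 = -158)
(63 - 1*63)*(L + F) = (63 - 1*63)*(76 - 158) = (63 - 63)*(-82) = 0*(-82) = 0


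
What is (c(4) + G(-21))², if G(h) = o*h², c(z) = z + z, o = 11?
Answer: 23609881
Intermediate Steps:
c(z) = 2*z
G(h) = 11*h²
(c(4) + G(-21))² = (2*4 + 11*(-21)²)² = (8 + 11*441)² = (8 + 4851)² = 4859² = 23609881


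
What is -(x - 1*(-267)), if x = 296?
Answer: -563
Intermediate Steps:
-(x - 1*(-267)) = -(296 - 1*(-267)) = -(296 + 267) = -1*563 = -563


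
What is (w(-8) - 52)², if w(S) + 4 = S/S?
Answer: 3025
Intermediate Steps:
w(S) = -3 (w(S) = -4 + S/S = -4 + 1 = -3)
(w(-8) - 52)² = (-3 - 52)² = (-55)² = 3025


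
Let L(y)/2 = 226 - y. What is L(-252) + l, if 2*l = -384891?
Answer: -382979/2 ≈ -1.9149e+5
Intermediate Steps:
l = -384891/2 (l = (½)*(-384891) = -384891/2 ≈ -1.9245e+5)
L(y) = 452 - 2*y (L(y) = 2*(226 - y) = 452 - 2*y)
L(-252) + l = (452 - 2*(-252)) - 384891/2 = (452 + 504) - 384891/2 = 956 - 384891/2 = -382979/2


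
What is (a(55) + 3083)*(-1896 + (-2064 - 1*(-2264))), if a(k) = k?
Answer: -5322048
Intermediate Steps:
(a(55) + 3083)*(-1896 + (-2064 - 1*(-2264))) = (55 + 3083)*(-1896 + (-2064 - 1*(-2264))) = 3138*(-1896 + (-2064 + 2264)) = 3138*(-1896 + 200) = 3138*(-1696) = -5322048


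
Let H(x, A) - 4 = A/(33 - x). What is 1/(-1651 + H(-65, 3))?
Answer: -98/161403 ≈ -0.00060718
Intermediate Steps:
H(x, A) = 4 + A/(33 - x)
1/(-1651 + H(-65, 3)) = 1/(-1651 + (-132 - 1*3 + 4*(-65))/(-33 - 65)) = 1/(-1651 + (-132 - 3 - 260)/(-98)) = 1/(-1651 - 1/98*(-395)) = 1/(-1651 + 395/98) = 1/(-161403/98) = -98/161403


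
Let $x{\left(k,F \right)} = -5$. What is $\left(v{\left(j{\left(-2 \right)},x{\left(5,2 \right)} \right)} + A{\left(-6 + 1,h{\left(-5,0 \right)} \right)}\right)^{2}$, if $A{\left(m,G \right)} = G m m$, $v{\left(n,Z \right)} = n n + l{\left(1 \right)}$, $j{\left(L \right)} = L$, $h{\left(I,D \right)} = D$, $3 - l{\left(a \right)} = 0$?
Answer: $49$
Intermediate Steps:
$l{\left(a \right)} = 3$ ($l{\left(a \right)} = 3 - 0 = 3 + 0 = 3$)
$v{\left(n,Z \right)} = 3 + n^{2}$ ($v{\left(n,Z \right)} = n n + 3 = n^{2} + 3 = 3 + n^{2}$)
$A{\left(m,G \right)} = G m^{2}$
$\left(v{\left(j{\left(-2 \right)},x{\left(5,2 \right)} \right)} + A{\left(-6 + 1,h{\left(-5,0 \right)} \right)}\right)^{2} = \left(\left(3 + \left(-2\right)^{2}\right) + 0 \left(-6 + 1\right)^{2}\right)^{2} = \left(\left(3 + 4\right) + 0 \left(-5\right)^{2}\right)^{2} = \left(7 + 0 \cdot 25\right)^{2} = \left(7 + 0\right)^{2} = 7^{2} = 49$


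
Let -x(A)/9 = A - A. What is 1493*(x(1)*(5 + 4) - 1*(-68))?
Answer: 101524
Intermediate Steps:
x(A) = 0 (x(A) = -9*(A - A) = -9*0 = 0)
1493*(x(1)*(5 + 4) - 1*(-68)) = 1493*(0*(5 + 4) - 1*(-68)) = 1493*(0*9 + 68) = 1493*(0 + 68) = 1493*68 = 101524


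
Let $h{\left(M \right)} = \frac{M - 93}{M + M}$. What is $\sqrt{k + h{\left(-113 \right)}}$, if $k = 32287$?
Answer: $\frac{\sqrt{412284342}}{113} \approx 179.69$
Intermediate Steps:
$h{\left(M \right)} = \frac{-93 + M}{2 M}$
$\sqrt{k + h{\left(-113 \right)}} = \sqrt{32287 + \frac{-93 - 113}{2 \left(-113\right)}} = \sqrt{32287 + \frac{1}{2} \left(- \frac{1}{113}\right) \left(-206\right)} = \sqrt{32287 + \frac{103}{113}} = \sqrt{\frac{3648534}{113}} = \frac{\sqrt{412284342}}{113}$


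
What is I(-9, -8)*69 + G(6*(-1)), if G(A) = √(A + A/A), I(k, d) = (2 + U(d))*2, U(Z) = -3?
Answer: -138 + I*√5 ≈ -138.0 + 2.2361*I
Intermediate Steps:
I(k, d) = -2 (I(k, d) = (2 - 3)*2 = -1*2 = -2)
G(A) = √(1 + A) (G(A) = √(A + 1) = √(1 + A))
I(-9, -8)*69 + G(6*(-1)) = -2*69 + √(1 + 6*(-1)) = -138 + √(1 - 6) = -138 + √(-5) = -138 + I*√5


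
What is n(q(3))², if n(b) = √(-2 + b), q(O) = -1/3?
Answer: -7/3 ≈ -2.3333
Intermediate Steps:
q(O) = -⅓ (q(O) = -1*⅓ = -⅓)
n(q(3))² = (√(-2 - ⅓))² = (√(-7/3))² = (I*√21/3)² = -7/3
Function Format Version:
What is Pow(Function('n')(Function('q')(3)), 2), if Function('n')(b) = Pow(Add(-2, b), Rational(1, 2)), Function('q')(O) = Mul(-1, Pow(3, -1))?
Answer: Rational(-7, 3) ≈ -2.3333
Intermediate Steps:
Function('q')(O) = Rational(-1, 3) (Function('q')(O) = Mul(-1, Rational(1, 3)) = Rational(-1, 3))
Pow(Function('n')(Function('q')(3)), 2) = Pow(Pow(Add(-2, Rational(-1, 3)), Rational(1, 2)), 2) = Pow(Pow(Rational(-7, 3), Rational(1, 2)), 2) = Pow(Mul(Rational(1, 3), I, Pow(21, Rational(1, 2))), 2) = Rational(-7, 3)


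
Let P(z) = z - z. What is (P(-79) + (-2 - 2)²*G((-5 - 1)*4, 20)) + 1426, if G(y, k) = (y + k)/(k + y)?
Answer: 1442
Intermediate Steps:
P(z) = 0
G(y, k) = 1 (G(y, k) = (k + y)/(k + y) = 1)
(P(-79) + (-2 - 2)²*G((-5 - 1)*4, 20)) + 1426 = (0 + (-2 - 2)²*1) + 1426 = (0 + (-4)²*1) + 1426 = (0 + 16*1) + 1426 = (0 + 16) + 1426 = 16 + 1426 = 1442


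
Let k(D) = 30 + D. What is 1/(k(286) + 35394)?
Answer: 1/35710 ≈ 2.8003e-5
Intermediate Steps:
1/(k(286) + 35394) = 1/((30 + 286) + 35394) = 1/(316 + 35394) = 1/35710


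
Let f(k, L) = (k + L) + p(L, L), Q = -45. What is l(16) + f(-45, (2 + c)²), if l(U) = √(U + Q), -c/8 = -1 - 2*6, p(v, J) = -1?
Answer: 11190 + I*√29 ≈ 11190.0 + 5.3852*I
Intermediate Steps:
c = 104 (c = -8*(-1 - 2*6) = -8*(-1 - 12) = -8*(-13) = 104)
l(U) = √(-45 + U) (l(U) = √(U - 45) = √(-45 + U))
f(k, L) = -1 + L + k (f(k, L) = (k + L) - 1 = (L + k) - 1 = -1 + L + k)
l(16) + f(-45, (2 + c)²) = √(-45 + 16) + (-1 + (2 + 104)² - 45) = √(-29) + (-1 + 106² - 45) = I*√29 + (-1 + 11236 - 45) = I*√29 + 11190 = 11190 + I*√29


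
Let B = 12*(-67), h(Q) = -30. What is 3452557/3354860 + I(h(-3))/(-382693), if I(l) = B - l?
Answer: 1323866057641/1283881437980 ≈ 1.0311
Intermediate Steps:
B = -804
I(l) = -804 - l
3452557/3354860 + I(h(-3))/(-382693) = 3452557/3354860 + (-804 - 1*(-30))/(-382693) = 3452557*(1/3354860) + (-804 + 30)*(-1/382693) = 3452557/3354860 - 774*(-1/382693) = 3452557/3354860 + 774/382693 = 1323866057641/1283881437980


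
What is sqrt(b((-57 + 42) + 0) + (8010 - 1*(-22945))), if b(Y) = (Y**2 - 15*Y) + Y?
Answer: sqrt(31390) ≈ 177.17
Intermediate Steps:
b(Y) = Y**2 - 14*Y
sqrt(b((-57 + 42) + 0) + (8010 - 1*(-22945))) = sqrt(((-57 + 42) + 0)*(-14 + ((-57 + 42) + 0)) + (8010 - 1*(-22945))) = sqrt((-15 + 0)*(-14 + (-15 + 0)) + (8010 + 22945)) = sqrt(-15*(-14 - 15) + 30955) = sqrt(-15*(-29) + 30955) = sqrt(435 + 30955) = sqrt(31390)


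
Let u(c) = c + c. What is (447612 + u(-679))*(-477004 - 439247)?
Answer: -408880673754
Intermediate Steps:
u(c) = 2*c
(447612 + u(-679))*(-477004 - 439247) = (447612 + 2*(-679))*(-477004 - 439247) = (447612 - 1358)*(-916251) = 446254*(-916251) = -408880673754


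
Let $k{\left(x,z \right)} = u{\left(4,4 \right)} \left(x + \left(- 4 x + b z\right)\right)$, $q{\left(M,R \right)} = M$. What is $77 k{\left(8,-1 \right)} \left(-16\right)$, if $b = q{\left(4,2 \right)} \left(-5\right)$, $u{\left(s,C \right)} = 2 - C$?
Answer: $-9856$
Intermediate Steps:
$b = -20$ ($b = 4 \left(-5\right) = -20$)
$k{\left(x,z \right)} = 6 x + 40 z$ ($k{\left(x,z \right)} = \left(2 - 4\right) \left(x - \left(4 x + 20 z\right)\right) = - 2 \left(- 20 z - 3 x\right) = 6 x + 40 z$)
$77 k{\left(8,-1 \right)} \left(-16\right) = 77 \left(6 \cdot 8 + 40 \left(-1\right)\right) \left(-16\right) = 77 \left(48 - 40\right) \left(-16\right) = 77 \cdot 8 \left(-16\right) = 616 \left(-16\right) = -9856$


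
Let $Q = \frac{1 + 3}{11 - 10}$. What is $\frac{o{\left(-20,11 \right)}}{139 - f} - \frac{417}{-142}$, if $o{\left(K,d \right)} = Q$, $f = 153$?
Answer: $\frac{2635}{994} \approx 2.6509$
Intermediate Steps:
$Q = 4$ ($Q = \frac{4}{1} = 4 \cdot 1 = 4$)
$o{\left(K,d \right)} = 4$
$\frac{o{\left(-20,11 \right)}}{139 - f} - \frac{417}{-142} = \frac{4}{139 - 153} - \frac{417}{-142} = \frac{4}{139 - 153} - - \frac{417}{142} = \frac{4}{-14} + \frac{417}{142} = 4 \left(- \frac{1}{14}\right) + \frac{417}{142} = - \frac{2}{7} + \frac{417}{142} = \frac{2635}{994}$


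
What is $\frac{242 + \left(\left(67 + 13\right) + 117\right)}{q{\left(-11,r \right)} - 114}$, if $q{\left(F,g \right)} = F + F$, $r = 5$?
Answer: $- \frac{439}{136} \approx -3.2279$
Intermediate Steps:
$q{\left(F,g \right)} = 2 F$
$\frac{242 + \left(\left(67 + 13\right) + 117\right)}{q{\left(-11,r \right)} - 114} = \frac{242 + \left(\left(67 + 13\right) + 117\right)}{2 \left(-11\right) - 114} = \frac{242 + \left(80 + 117\right)}{-22 - 114} = \frac{242 + 197}{-136} = 439 \left(- \frac{1}{136}\right) = - \frac{439}{136}$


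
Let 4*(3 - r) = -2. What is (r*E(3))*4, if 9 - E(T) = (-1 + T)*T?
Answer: 42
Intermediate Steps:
r = 7/2 (r = 3 - ¼*(-2) = 3 + ½ = 7/2 ≈ 3.5000)
E(T) = 9 - T*(-1 + T) (E(T) = 9 - (-1 + T)*T = 9 - T*(-1 + T))
(r*E(3))*4 = (7*(9 + 3 - 1*3²)/2)*4 = (7*(9 + 3 - 1*9)/2)*4 = (7*(9 + 3 - 9)/2)*4 = ((7/2)*3)*4 = (21/2)*4 = 42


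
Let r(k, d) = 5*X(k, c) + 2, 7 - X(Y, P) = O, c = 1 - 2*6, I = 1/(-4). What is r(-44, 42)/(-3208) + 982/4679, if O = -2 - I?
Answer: 11744767/60040928 ≈ 0.19561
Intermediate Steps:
I = -1/4 ≈ -0.25000
c = -11 (c = 1 - 12 = -11)
O = -7/4 (O = -2 - 1*(-1/4) = -2 + 1/4 = -7/4 ≈ -1.7500)
X(Y, P) = 35/4 (X(Y, P) = 7 - 1*(-7/4) = 7 + 7/4 = 35/4)
r(k, d) = 183/4 (r(k, d) = 5*(35/4) + 2 = 175/4 + 2 = 183/4)
r(-44, 42)/(-3208) + 982/4679 = (183/4)/(-3208) + 982/4679 = (183/4)*(-1/3208) + 982*(1/4679) = -183/12832 + 982/4679 = 11744767/60040928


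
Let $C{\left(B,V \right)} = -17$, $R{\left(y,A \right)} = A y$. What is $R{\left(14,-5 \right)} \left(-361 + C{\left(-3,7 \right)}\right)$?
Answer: $26460$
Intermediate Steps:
$R{\left(14,-5 \right)} \left(-361 + C{\left(-3,7 \right)}\right) = \left(-5\right) 14 \left(-361 - 17\right) = \left(-70\right) \left(-378\right) = 26460$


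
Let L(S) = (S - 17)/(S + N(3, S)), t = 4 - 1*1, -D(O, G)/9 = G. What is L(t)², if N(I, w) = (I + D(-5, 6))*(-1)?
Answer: 49/729 ≈ 0.067215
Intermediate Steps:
D(O, G) = -9*G
t = 3 (t = 4 - 1 = 3)
N(I, w) = 54 - I (N(I, w) = (I - 9*6)*(-1) = (I - 54)*(-1) = (-54 + I)*(-1) = 54 - I)
L(S) = (-17 + S)/(51 + S) (L(S) = (S - 17)/(S + (54 - 1*3)) = (-17 + S)/(S + (54 - 3)) = (-17 + S)/(S + 51) = (-17 + S)/(51 + S))
L(t)² = ((-17 + 3)/(51 + 3))² = (-14/54)² = ((1/54)*(-14))² = (-7/27)² = 49/729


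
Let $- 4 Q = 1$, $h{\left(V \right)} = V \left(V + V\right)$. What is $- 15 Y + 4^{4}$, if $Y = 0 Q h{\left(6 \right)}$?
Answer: $256$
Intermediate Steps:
$h{\left(V \right)} = 2 V^{2}$ ($h{\left(V \right)} = V 2 V = 2 V^{2}$)
$Q = - \frac{1}{4}$ ($Q = \left(- \frac{1}{4}\right) 1 = - \frac{1}{4} \approx -0.25$)
$Y = 0$ ($Y = 0 \left(- \frac{1}{4}\right) 2 \cdot 6^{2} = 0 \cdot 2 \cdot 36 = 0 \cdot 72 = 0$)
$- 15 Y + 4^{4} = \left(-15\right) 0 + 4^{4} = 0 + 256 = 256$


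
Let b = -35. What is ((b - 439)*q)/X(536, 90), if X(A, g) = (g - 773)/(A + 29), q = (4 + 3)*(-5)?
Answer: -9373350/683 ≈ -13724.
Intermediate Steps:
q = -35 (q = 7*(-5) = -35)
X(A, g) = (-773 + g)/(29 + A)
((b - 439)*q)/X(536, 90) = ((-35 - 439)*(-35))/(((-773 + 90)/(29 + 536))) = (-474*(-35))/((-683/565)) = 16590/(((1/565)*(-683))) = 16590/(-683/565) = 16590*(-565/683) = -9373350/683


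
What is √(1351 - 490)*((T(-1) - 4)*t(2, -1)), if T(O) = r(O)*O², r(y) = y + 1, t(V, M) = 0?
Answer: 0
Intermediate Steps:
r(y) = 1 + y
T(O) = O²*(1 + O) (T(O) = (1 + O)*O² = O²*(1 + O))
√(1351 - 490)*((T(-1) - 4)*t(2, -1)) = √(1351 - 490)*(((-1)²*(1 - 1) - 4)*0) = √861*((1*0 - 4)*0) = √861*((0 - 4)*0) = √861*(-4*0) = √861*0 = 0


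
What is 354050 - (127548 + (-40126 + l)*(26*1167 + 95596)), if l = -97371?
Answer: 17316323688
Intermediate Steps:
354050 - (127548 + (-40126 + l)*(26*1167 + 95596)) = 354050 - (127548 + (-40126 - 97371)*(26*1167 + 95596)) = 354050 - (127548 - 137497*(30342 + 95596)) = 354050 - (127548 - 137497*125938) = 354050 - (127548 - 17316097186) = 354050 - 1*(-17315969638) = 354050 + 17315969638 = 17316323688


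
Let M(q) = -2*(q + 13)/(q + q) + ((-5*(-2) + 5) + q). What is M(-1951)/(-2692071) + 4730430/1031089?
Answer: 24849205385085616/5415517115667369 ≈ 4.5885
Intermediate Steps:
M(q) = 15 + q - (13 + q)/q (M(q) = -2*(13 + q)/(2*q) + ((10 + 5) + q) = -2*(13 + q)*1/(2*q) + (15 + q) = -(13 + q)/q + (15 + q) = 15 + q - (13 + q)/q)
M(-1951)/(-2692071) + 4730430/1031089 = (14 - 1951 - 13/(-1951))/(-2692071) + 4730430/1031089 = (14 - 1951 - 13*(-1/1951))*(-1/2692071) + 4730430*(1/1031089) = (14 - 1951 + 13/1951)*(-1/2692071) + 4730430/1031089 = -3779074/1951*(-1/2692071) + 4730430/1031089 = 3779074/5252230521 + 4730430/1031089 = 24849205385085616/5415517115667369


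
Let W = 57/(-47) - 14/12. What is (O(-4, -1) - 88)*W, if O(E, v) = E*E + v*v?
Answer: 47641/282 ≈ 168.94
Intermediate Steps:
O(E, v) = E² + v²
W = -671/282 (W = 57*(-1/47) - 14*1/12 = -57/47 - 7/6 = -671/282 ≈ -2.3794)
(O(-4, -1) - 88)*W = (((-4)² + (-1)²) - 88)*(-671/282) = ((16 + 1) - 88)*(-671/282) = (17 - 88)*(-671/282) = -71*(-671/282) = 47641/282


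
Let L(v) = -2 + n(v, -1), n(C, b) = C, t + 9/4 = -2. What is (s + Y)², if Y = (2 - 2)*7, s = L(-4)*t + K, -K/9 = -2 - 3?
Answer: 19881/4 ≈ 4970.3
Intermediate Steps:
t = -17/4 (t = -9/4 - 2 = -17/4 ≈ -4.2500)
K = 45 (K = -9*(-2 - 3) = -9*(-5) = 45)
L(v) = -2 + v
s = 141/2 (s = (-2 - 4)*(-17/4) + 45 = -6*(-17/4) + 45 = 51/2 + 45 = 141/2 ≈ 70.500)
Y = 0 (Y = 0*7 = 0)
(s + Y)² = (141/2 + 0)² = (141/2)² = 19881/4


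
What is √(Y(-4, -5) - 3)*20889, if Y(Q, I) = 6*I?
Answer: 20889*I*√33 ≈ 1.2e+5*I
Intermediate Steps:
√(Y(-4, -5) - 3)*20889 = √(6*(-5) - 3)*20889 = √(-30 - 3)*20889 = √(-33)*20889 = (I*√33)*20889 = 20889*I*√33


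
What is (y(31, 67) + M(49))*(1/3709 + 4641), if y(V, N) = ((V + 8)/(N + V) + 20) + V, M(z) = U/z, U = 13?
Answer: 43575899305/181741 ≈ 2.3977e+5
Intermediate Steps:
M(z) = 13/z
y(V, N) = 20 + V + (8 + V)/(N + V) (y(V, N) = ((8 + V)/(N + V) + 20) + V = (20 + (8 + V)/(N + V)) + V = 20 + V + (8 + V)/(N + V))
(y(31, 67) + M(49))*(1/3709 + 4641) = ((8 + 31² + 20*67 + 21*31 + 67*31)/(67 + 31) + 13/49)*(1/3709 + 4641) = ((8 + 961 + 1340 + 651 + 2077)/98 + 13*(1/49))*(1/3709 + 4641) = ((1/98)*5037 + 13/49)*(17213470/3709) = (5037/98 + 13/49)*(17213470/3709) = (5063/98)*(17213470/3709) = 43575899305/181741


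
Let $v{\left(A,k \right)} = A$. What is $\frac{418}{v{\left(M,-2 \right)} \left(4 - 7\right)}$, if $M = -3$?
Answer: $\frac{418}{9} \approx 46.444$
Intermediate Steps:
$\frac{418}{v{\left(M,-2 \right)} \left(4 - 7\right)} = \frac{418}{\left(-3\right) \left(4 - 7\right)} = \frac{418}{\left(-3\right) \left(-3\right)} = \frac{418}{9}$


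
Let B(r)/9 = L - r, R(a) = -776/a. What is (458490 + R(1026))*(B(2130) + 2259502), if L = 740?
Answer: 528503712914144/513 ≈ 1.0302e+12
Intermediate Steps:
B(r) = 6660 - 9*r (B(r) = 9*(740 - r) = 6660 - 9*r)
(458490 + R(1026))*(B(2130) + 2259502) = (458490 - 776/1026)*((6660 - 9*2130) + 2259502) = (458490 - 776*1/1026)*((6660 - 19170) + 2259502) = (458490 - 388/513)*(-12510 + 2259502) = (235204982/513)*2246992 = 528503712914144/513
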